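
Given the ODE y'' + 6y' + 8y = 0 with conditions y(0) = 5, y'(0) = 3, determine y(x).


Characteristic roots of r² + 6r + 8 = 0 are -2, -4.
General solution y = c₁ e^(-2x) + c₂ e^(-4x).
Apply y(0) = 5: c₁ + c₂ = 5. Apply y'(0) = 3: -2 c₁ - 4 c₂ = 3.
Solve: c₁ = 23/2, c₂ = -13/2.
Particular solution: y = (23/2)e^(-2x) - (13/2)e^(-4x).


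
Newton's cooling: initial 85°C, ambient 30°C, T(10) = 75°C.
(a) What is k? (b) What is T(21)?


Newton's law: T(t) = T_a + (T₀ - T_a)e^(-kt).
(a) Use T(10) = 75: (75 - 30)/(85 - 30) = e^(-k·10), so k = -ln(0.818)/10 ≈ 0.0201.
(b) Apply k to t = 21: T(21) = 30 + (55)e^(-0.421) ≈ 66.1°C.


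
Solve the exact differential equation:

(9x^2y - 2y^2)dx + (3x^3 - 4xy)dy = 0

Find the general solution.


Check exactness: ∂M/∂y = 9x^2 - 4y and ∂N/∂x = 9x^2 - 4y; equal, so the equation is exact.
Integrate M with respect to x (treating y as constant): ∫M dx = 3x^3y - 2xy^2 + h(y).
Differentiate w.r.t. y and set equal to N: all terms match, so h'(y) = 0 and h is a constant absorbed into C.
General solution: 3x^3y - 2xy^2 = C.


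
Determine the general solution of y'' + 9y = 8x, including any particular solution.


Homogeneous: r² + 9 = 0 ⇒ r = ±3i, y_h = C₁cos(3x) + C₂sin(3x).
Polynomial forcing; try y_p = Ax + B. Then y_p'' + 9 y_p = 9(Ax + B) = 8x, so B = 0 and A = 8/9.
General solution: y = C₁cos(3x) + C₂sin(3x) + (8/9)x.


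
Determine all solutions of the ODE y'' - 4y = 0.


Characteristic equation: r² - 4 = 0.
Factor: (r + 2)(r - 2) = 0 ⇒ r = -2, 2 (distinct real).
General solution: y = C₁e^(-2x) + C₂e^(2x).


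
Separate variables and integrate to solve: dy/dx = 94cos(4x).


g(y) = 1, so integrate directly: y = ∫ 94cos(4x) dx = (47/2)sin(4x) + C.


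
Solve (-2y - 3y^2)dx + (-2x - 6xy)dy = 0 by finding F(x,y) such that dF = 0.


Check exactness: ∂M/∂y = -2 - 6y and ∂N/∂x = -2 - 6y; equal, so the equation is exact.
Integrate M with respect to x (treating y as constant): ∫M dx = -2xy - 3xy^2 + h(y).
Differentiate w.r.t. y and set equal to N: all terms match, so h'(y) = 0 and h is a constant absorbed into C.
General solution: -2xy - 3xy^2 = C.


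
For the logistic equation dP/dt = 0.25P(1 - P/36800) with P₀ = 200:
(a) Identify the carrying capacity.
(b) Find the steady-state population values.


Logistic ODE dP/dt = 0.25P(1 - P/36800) has equilibria where dP/dt = 0, i.e. P = 0 or P = 36800.
The coefficient (1 - P/K) = 0 when P = K, identifying K = 36800 as the carrying capacity.
(a) K = 36800; (b) equilibria P = 0 and P = 36800.


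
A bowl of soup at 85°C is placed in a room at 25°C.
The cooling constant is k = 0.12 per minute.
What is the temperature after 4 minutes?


Newton's law: dT/dt = -k(T - T_a) has solution T(t) = T_a + (T₀ - T_a)e^(-kt).
Plug in T_a = 25, T₀ = 85, k = 0.12, t = 4: T(4) = 25 + (60)e^(-0.48) ≈ 62.1°C.


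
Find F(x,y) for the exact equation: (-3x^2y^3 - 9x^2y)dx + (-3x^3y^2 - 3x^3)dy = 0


Check exactness: ∂M/∂y = -9x^2y^2 - 9x^2 and ∂N/∂x = -9x^2y^2 - 9x^2; equal, so the equation is exact.
Integrate M with respect to x (treating y as constant): ∫M dx = -x^3y^3 - 3x^3y + h(y).
Differentiate w.r.t. y and set equal to N: all terms match, so h'(y) = 0 and h is a constant absorbed into C.
General solution: -x^3y^3 - 3x^3y = C.


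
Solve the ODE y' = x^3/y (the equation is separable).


Separate variables: y dy = x^3 dx.
Integrate both sides: y²/2 = (1/4)x^4 + C₀.
Multiply by 2: y² = (1/2)x^4 + C.


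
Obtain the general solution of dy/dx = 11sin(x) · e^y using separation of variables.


Separate: e^(-y) dy = 11sin(x) dx.
Integrate: -e^(-y) = -11cos(x) + C₀.
Rearrange: e^(-y) = 11cos(x) + C.


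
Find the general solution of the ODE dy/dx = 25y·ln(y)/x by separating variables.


Separate: dy/[y ln(y)] = 25 dx/x.
Substitute u = ln(y): du/u = 25 dx/x.
Integrate: ln|ln(y)| = 25ln|x| + C₀, hence ln(y) = C·x^25.


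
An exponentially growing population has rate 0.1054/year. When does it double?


Exponential growth: P(t) = P₀ e^(0.1054t). Set P(t)/P₀ = 2: e^(0.1054t) = 2.
Solve: t = ln(2)/0.1054 ≈ 6.58 years.


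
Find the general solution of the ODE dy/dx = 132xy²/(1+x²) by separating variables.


Separate: dy/y² = 132x/(1+x²) dx.
Integrate LHS: ∫ dy/y² = -1/y.
Integrate RHS via u = 1+x²: 66ln(1+x²) + C.
Result: -1/y = 66ln(1+x²) + C.


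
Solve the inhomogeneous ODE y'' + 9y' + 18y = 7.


Characteristic roots of r² + 9r + 18 = 0 are -3, -6.
y_h = C₁e^(-3x) + C₂e^(-6x).
Constant forcing; try y_p = A. Then 18A = 7 ⇒ A = 7/18.
General solution: y = C₁e^(-3x) + C₂e^(-6x) + 7/18.


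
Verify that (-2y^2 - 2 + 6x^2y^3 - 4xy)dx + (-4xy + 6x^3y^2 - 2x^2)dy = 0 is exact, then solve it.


Check exactness: ∂M/∂y = -4y + 18x^2y^2 - 4x and ∂N/∂x = -4y + 18x^2y^2 - 4x; equal, so the equation is exact.
Integrate M with respect to x (treating y as constant): ∫M dx = -2xy^2 - 2x + 2x^3y^3 - 2x^2y + h(y).
Differentiate w.r.t. y and set equal to N: all terms match, so h'(y) = 0 and h is a constant absorbed into C.
General solution: -2xy^2 - 2x + 2x^3y^3 - 2x^2y = C.


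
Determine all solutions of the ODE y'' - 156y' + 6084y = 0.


Characteristic equation: r² - 156r + 6084 = 0, i.e. (r - 78)² = 0.
Repeated root r = 78; include an x factor for the second linearly independent solution.
General solution: y = (C₁ + C₂x)e^(78x).


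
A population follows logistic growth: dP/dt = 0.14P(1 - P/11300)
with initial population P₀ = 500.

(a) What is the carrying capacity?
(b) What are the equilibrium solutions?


Logistic ODE dP/dt = 0.14P(1 - P/11300) has equilibria where dP/dt = 0, i.e. P = 0 or P = 11300.
The coefficient (1 - P/K) = 0 when P = K, identifying K = 11300 as the carrying capacity.
(a) K = 11300; (b) equilibria P = 0 and P = 11300.


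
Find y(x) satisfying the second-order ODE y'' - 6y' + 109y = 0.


Characteristic equation: r² - 6r + 109 = 0.
Discriminant is negative; roots r = 3 ± 10i (complex conjugate pair).
General solution uses e^(α x)(C₁ cos(β x) + C₂ sin(β x)): y = e^(3x)(C₁cos(10x) + C₂sin(10x)).


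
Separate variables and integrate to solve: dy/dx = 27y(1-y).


Separate: dy/[y(1-y)] = 27 dx.
Partial fractions: 1/[y(1-y)] = 1/y + 1/(1-y).
Integrate: ln|y/(1-y)| = 27x + C₀.
Solve for y: y = 1/(1 + Ce^(-27x)).


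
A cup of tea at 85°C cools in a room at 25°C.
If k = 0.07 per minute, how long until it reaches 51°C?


From T(t) = T_a + (T₀ - T_a)e^(-kt), set T(t) = 51:
(51 - 25) / (85 - 25) = e^(-0.07t), so t = -ln(0.433)/0.07 ≈ 11.9 minutes.


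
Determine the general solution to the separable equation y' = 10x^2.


Integrate both sides with respect to x: y = ∫ 10x^2 dx = (10/3)x^3 + C.


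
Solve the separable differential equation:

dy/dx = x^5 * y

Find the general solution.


Separate variables: dy/y = x^5 dx.
Integrate: ln|y| = (1/6)x^6 + C₀.
Exponentiate: y = Ce^((1/6)x^6).


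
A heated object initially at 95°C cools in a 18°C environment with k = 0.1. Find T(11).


Newton's law: dT/dt = -k(T - T_a) has solution T(t) = T_a + (T₀ - T_a)e^(-kt).
Plug in T_a = 18, T₀ = 95, k = 0.1, t = 11: T(11) = 18 + (77)e^(-1.10) ≈ 43.6°C.


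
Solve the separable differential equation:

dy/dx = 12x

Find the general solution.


Integrate both sides with respect to x: y = ∫ 12x dx = 6x^2 + C.


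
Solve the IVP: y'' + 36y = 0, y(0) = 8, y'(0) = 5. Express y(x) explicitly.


Characteristic roots of r² + 36 = 0 are ±6i, so y = C₁cos(6x) + C₂sin(6x).
Apply y(0) = 8: C₁ = 8. Differentiate and apply y'(0) = 5: 6·C₂ = 5, so C₂ = 5/6.
Particular solution: y = 8cos(6x) + (5/6)sin(6x).


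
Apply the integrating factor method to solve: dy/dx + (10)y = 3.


P(x) = 10, Q(x) = 3; integrating factor μ = e^(10x).
(μ y)' = 3e^(10x) ⇒ μ y = (3/10)e^(10x) + C.
Divide by μ: y = 3/10 + Ce^(-10x).


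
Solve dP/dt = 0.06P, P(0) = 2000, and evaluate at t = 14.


The ODE dP/dt = 0.06P has solution P(t) = P(0)e^(0.06t).
Substitute P(0) = 2000 and t = 14: P(14) = 2000 e^(0.84) ≈ 4633.


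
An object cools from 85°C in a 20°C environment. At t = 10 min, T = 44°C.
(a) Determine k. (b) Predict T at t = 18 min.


Newton's law: T(t) = T_a + (T₀ - T_a)e^(-kt).
(a) Use T(10) = 44: (44 - 20)/(85 - 20) = e^(-k·10), so k = -ln(0.369)/10 ≈ 0.0996.
(b) Apply k to t = 18: T(18) = 20 + (65)e^(-1.793) ≈ 30.8°C.


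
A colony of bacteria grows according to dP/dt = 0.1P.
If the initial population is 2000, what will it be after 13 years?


The ODE dP/dt = 0.1P has solution P(t) = P(0)e^(0.1t).
Substitute P(0) = 2000 and t = 13: P(13) = 2000 e^(1.30) ≈ 7339.


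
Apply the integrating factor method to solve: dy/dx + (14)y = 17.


P(x) = 14, Q(x) = 17; integrating factor μ = e^(14x).
(μ y)' = 17e^(14x) ⇒ μ y = (17/14)e^(14x) + C.
Divide by μ: y = 17/14 + Ce^(-14x).


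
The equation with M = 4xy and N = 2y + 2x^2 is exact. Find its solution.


Check exactness: ∂M/∂y = 4x and ∂N/∂x = 4x; equal, so the equation is exact.
Integrate M with respect to x (treating y as constant): ∫M dx = 2x^2y + h(y).
Differentiate w.r.t. y and set equal to N: the x-dependent terms already match, leaving h'(y) = 2y. Integrate: h(y) = y^2.
So F(x,y) = y^2 + 2x^2y.
General solution: y^2 + 2x^2y = C.


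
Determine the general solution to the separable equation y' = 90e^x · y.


Separate variables: dy/y = 90e^x dx.
Integrate: ln|y| = 90e^x + C₀.
Exponentiate: y = Ce^(90e^x).


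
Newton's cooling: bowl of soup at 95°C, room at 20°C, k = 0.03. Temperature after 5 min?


Newton's law: dT/dt = -k(T - T_a) has solution T(t) = T_a + (T₀ - T_a)e^(-kt).
Plug in T_a = 20, T₀ = 95, k = 0.03, t = 5: T(5) = 20 + (75)e^(-0.15) ≈ 84.6°C.


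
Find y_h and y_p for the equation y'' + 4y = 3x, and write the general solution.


Homogeneous: r² + 4 = 0 ⇒ r = ±2i, y_h = C₁cos(2x) + C₂sin(2x).
Polynomial forcing; try y_p = Ax + B. Then y_p'' + 4 y_p = 4(Ax + B) = 3x, so B = 0 and A = 3/4.
General solution: y = C₁cos(2x) + C₂sin(2x) + (3/4)x.


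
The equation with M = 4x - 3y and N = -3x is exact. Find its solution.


Check exactness: ∂M/∂y = -3 and ∂N/∂x = -3; equal, so the equation is exact.
Integrate M with respect to x (treating y as constant): ∫M dx = 2x^2 - 3xy + h(y).
Differentiate w.r.t. y and set equal to N: all terms match, so h'(y) = 0 and h is a constant absorbed into C.
General solution: 2x^2 - 3xy = C.


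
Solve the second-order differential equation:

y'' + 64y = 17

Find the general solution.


Homogeneous part: r² + 64 = 0 ⇒ r = ±8i, so y_h = C₁cos(8x) + C₂sin(8x).
Try constant y_p = A; plug in: 64A = 17 ⇒ A = 17/64.
General solution: y = C₁cos(8x) + C₂sin(8x) + 17/64.


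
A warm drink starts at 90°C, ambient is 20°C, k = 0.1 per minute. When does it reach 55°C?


From T(t) = T_a + (T₀ - T_a)e^(-kt), set T(t) = 55:
(55 - 20) / (90 - 20) = e^(-0.1t), so t = -ln(0.500)/0.1 ≈ 6.9 minutes.


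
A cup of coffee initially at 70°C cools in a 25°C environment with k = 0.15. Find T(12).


Newton's law: dT/dt = -k(T - T_a) has solution T(t) = T_a + (T₀ - T_a)e^(-kt).
Plug in T_a = 25, T₀ = 70, k = 0.15, t = 12: T(12) = 25 + (45)e^(-1.80) ≈ 32.4°C.


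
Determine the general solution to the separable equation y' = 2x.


Integrate both sides with respect to x: y = ∫ 2x dx = x^2 + C.


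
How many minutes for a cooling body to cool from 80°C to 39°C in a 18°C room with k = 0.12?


From T(t) = T_a + (T₀ - T_a)e^(-kt), set T(t) = 39:
(39 - 18) / (80 - 18) = e^(-0.12t), so t = -ln(0.339)/0.12 ≈ 9.0 minutes.


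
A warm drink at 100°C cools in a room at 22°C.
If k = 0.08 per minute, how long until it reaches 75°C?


From T(t) = T_a + (T₀ - T_a)e^(-kt), set T(t) = 75:
(75 - 22) / (100 - 22) = e^(-0.08t), so t = -ln(0.679)/0.08 ≈ 4.8 minutes.


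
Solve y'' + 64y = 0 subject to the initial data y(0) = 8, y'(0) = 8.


Characteristic roots of r² + 64 = 0 are ±8i, so y = C₁cos(8x) + C₂sin(8x).
Apply y(0) = 8: C₁ = 8. Differentiate and apply y'(0) = 8: 8·C₂ = 8, so C₂ = 1.
Particular solution: y = 8cos(8x) + sin(8x).


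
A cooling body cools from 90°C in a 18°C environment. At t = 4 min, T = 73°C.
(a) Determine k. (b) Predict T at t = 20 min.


Newton's law: T(t) = T_a + (T₀ - T_a)e^(-kt).
(a) Use T(4) = 73: (73 - 18)/(90 - 18) = e^(-k·4), so k = -ln(0.764)/4 ≈ 0.0673.
(b) Apply k to t = 20: T(20) = 18 + (72)e^(-1.347) ≈ 36.7°C.


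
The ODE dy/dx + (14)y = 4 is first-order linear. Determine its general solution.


P(x) = 14, Q(x) = 4; integrating factor μ = e^(14x).
(μ y)' = 4e^(14x) ⇒ μ y = (2/7)e^(14x) + C.
Divide by μ: y = 2/7 + Ce^(-14x).


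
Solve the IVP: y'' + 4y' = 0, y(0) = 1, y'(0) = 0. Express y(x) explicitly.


Characteristic roots of r² + 4r = 0 are -4, 0.
General solution y = c₁ e^(-4x) + c₂.
Apply y(0) = 1: c₁ + c₂ = 1. Apply y'(0) = 0: -4 c₁ + 0 c₂ = 0.
Solve: c₁ = 0, c₂ = 1.
Particular solution: y = 0e^(-4x) + 1.


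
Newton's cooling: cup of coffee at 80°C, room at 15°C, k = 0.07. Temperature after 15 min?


Newton's law: dT/dt = -k(T - T_a) has solution T(t) = T_a + (T₀ - T_a)e^(-kt).
Plug in T_a = 15, T₀ = 80, k = 0.07, t = 15: T(15) = 15 + (65)e^(-1.05) ≈ 37.7°C.


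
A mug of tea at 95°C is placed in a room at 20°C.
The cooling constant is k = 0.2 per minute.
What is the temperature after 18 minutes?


Newton's law: dT/dt = -k(T - T_a) has solution T(t) = T_a + (T₀ - T_a)e^(-kt).
Plug in T_a = 20, T₀ = 95, k = 0.2, t = 18: T(18) = 20 + (75)e^(-3.60) ≈ 22.0°C.


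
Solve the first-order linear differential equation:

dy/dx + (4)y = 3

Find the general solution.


P(x) = 4, Q(x) = 3; integrating factor μ = e^(4x).
(μ y)' = 3e^(4x) ⇒ μ y = (3/4)e^(4x) + C.
Divide by μ: y = 3/4 + Ce^(-4x).


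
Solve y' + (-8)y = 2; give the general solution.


P(x) = -8 ⇒ μ = e^(-8x).
(μ y)' = 2e^(-8x) ⇒ μ y = -(1/4)e^(-8x) + C.
Divide by μ: y = -1/4 + Ce^(8x).


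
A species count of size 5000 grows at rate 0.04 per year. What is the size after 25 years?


The ODE dP/dt = 0.04P has solution P(t) = P(0)e^(0.04t).
Substitute P(0) = 5000 and t = 25: P(25) = 5000 e^(1.00) ≈ 13591.


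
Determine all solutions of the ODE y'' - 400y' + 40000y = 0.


Characteristic equation: r² - 400r + 40000 = 0, i.e. (r - 200)² = 0.
Repeated root r = 200; include an x factor for the second linearly independent solution.
General solution: y = (C₁ + C₂x)e^(200x).


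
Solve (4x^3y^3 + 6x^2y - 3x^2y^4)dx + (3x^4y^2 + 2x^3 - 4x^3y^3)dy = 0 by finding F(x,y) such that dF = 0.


Check exactness: ∂M/∂y = 12x^3y^2 + 6x^2 - 12x^2y^3 and ∂N/∂x = 12x^3y^2 + 6x^2 - 12x^2y^3; equal, so the equation is exact.
Integrate M with respect to x (treating y as constant): ∫M dx = x^4y^3 + 2x^3y - x^3y^4 + h(y).
Differentiate w.r.t. y and set equal to N: all terms match, so h'(y) = 0 and h is a constant absorbed into C.
General solution: x^4y^3 + 2x^3y - x^3y^4 = C.


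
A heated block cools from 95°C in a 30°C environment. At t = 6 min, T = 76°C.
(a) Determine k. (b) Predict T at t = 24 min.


Newton's law: T(t) = T_a + (T₀ - T_a)e^(-kt).
(a) Use T(6) = 76: (76 - 30)/(95 - 30) = e^(-k·6), so k = -ln(0.708)/6 ≈ 0.0576.
(b) Apply k to t = 24: T(24) = 30 + (65)e^(-1.383) ≈ 46.3°C.


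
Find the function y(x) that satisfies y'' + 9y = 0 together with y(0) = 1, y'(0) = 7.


Characteristic roots of r² + 9 = 0 are ±3i, so y = C₁cos(3x) + C₂sin(3x).
Apply y(0) = 1: C₁ = 1. Differentiate and apply y'(0) = 7: 3·C₂ = 7, so C₂ = 7/3.
Particular solution: y = cos(3x) + (7/3)sin(3x).


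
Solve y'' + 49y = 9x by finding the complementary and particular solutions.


Homogeneous: r² + 49 = 0 ⇒ r = ±7i, y_h = C₁cos(7x) + C₂sin(7x).
Polynomial forcing; try y_p = Ax + B. Then y_p'' + 49 y_p = 49(Ax + B) = 9x, so B = 0 and A = 9/49.
General solution: y = C₁cos(7x) + C₂sin(7x) + (9/49)x.


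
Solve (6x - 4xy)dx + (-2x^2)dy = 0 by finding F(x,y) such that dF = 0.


Check exactness: ∂M/∂y = -4x and ∂N/∂x = -4x; equal, so the equation is exact.
Integrate M with respect to x (treating y as constant): ∫M dx = 3x^2 - 2x^2y + h(y).
Differentiate w.r.t. y and set equal to N: all terms match, so h'(y) = 0 and h is a constant absorbed into C.
General solution: 3x^2 - 2x^2y = C.


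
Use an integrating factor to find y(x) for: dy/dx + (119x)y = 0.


P(x) = 119x ⇒ μ = e^((119/2)x²).
Q(x) = 0 so μ y is constant: y = Ce^(-(119/2)x²).


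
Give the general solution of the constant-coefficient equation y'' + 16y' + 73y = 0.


Characteristic equation: r² + 16r + 73 = 0.
Discriminant is negative; roots r = -8 ± 3i (complex conjugate pair).
General solution uses e^(α x)(C₁ cos(β x) + C₂ sin(β x)): y = e^(-8x)(C₁cos(3x) + C₂sin(3x)).


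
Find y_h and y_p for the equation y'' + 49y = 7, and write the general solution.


Homogeneous part: r² + 49 = 0 ⇒ r = ±7i, so y_h = C₁cos(7x) + C₂sin(7x).
Try constant y_p = A; plug in: 49A = 7 ⇒ A = 1/7.
General solution: y = C₁cos(7x) + C₂sin(7x) + 1/7.


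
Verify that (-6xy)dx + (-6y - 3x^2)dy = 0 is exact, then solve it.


Check exactness: ∂M/∂y = -6x and ∂N/∂x = -6x; equal, so the equation is exact.
Integrate M with respect to x (treating y as constant): ∫M dx = -3x^2y + h(y).
Differentiate w.r.t. y and set equal to N: the x-dependent terms already match, leaving h'(y) = -6y. Integrate: h(y) = -3y^2.
So F(x,y) = -3y^2 - 3x^2y.
General solution: -3y^2 - 3x^2y = C.


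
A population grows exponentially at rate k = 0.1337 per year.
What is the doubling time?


Exponential growth: P(t) = P₀ e^(0.1337t). Set P(t)/P₀ = 2: e^(0.1337t) = 2.
Solve: t = ln(2)/0.1337 ≈ 5.18 years.


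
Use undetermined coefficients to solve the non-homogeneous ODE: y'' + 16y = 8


Homogeneous part: r² + 16 = 0 ⇒ r = ±4i, so y_h = C₁cos(4x) + C₂sin(4x).
Try constant y_p = A; plug in: 16A = 8 ⇒ A = 1/2.
General solution: y = C₁cos(4x) + C₂sin(4x) + 1/2.


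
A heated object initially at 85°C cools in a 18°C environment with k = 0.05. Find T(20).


Newton's law: dT/dt = -k(T - T_a) has solution T(t) = T_a + (T₀ - T_a)e^(-kt).
Plug in T_a = 18, T₀ = 85, k = 0.05, t = 20: T(20) = 18 + (67)e^(-1.00) ≈ 42.6°C.


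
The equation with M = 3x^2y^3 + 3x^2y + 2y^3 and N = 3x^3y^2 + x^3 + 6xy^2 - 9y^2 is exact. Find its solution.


Check exactness: ∂M/∂y = 9x^2y^2 + 3x^2 + 6y^2 and ∂N/∂x = 9x^2y^2 + 3x^2 + 6y^2; equal, so the equation is exact.
Integrate M with respect to x (treating y as constant): ∫M dx = x^3y^3 + x^3y + 2xy^3 + h(y).
Differentiate w.r.t. y and set equal to N: the x-dependent terms already match, leaving h'(y) = -9y^2. Integrate: h(y) = -3y^3.
So F(x,y) = x^3y^3 + x^3y + 2xy^3 - 3y^3.
General solution: x^3y^3 + x^3y + 2xy^3 - 3y^3 = C.


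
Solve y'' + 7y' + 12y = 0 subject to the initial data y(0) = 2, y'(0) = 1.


Characteristic roots of r² + 7r + 12 = 0 are -4, -3.
General solution y = c₁ e^(-4x) + c₂ e^(-3x).
Apply y(0) = 2: c₁ + c₂ = 2. Apply y'(0) = 1: -4 c₁ - 3 c₂ = 1.
Solve: c₁ = -7, c₂ = 9.
Particular solution: y = -7e^(-4x) + 9e^(-3x).


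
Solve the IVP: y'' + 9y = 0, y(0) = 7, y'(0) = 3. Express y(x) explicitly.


Characteristic roots of r² + 9 = 0 are ±3i, so y = C₁cos(3x) + C₂sin(3x).
Apply y(0) = 7: C₁ = 7. Differentiate and apply y'(0) = 3: 3·C₂ = 3, so C₂ = 1.
Particular solution: y = 7cos(3x) + sin(3x).


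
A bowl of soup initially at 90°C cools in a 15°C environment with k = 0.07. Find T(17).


Newton's law: dT/dt = -k(T - T_a) has solution T(t) = T_a + (T₀ - T_a)e^(-kt).
Plug in T_a = 15, T₀ = 90, k = 0.07, t = 17: T(17) = 15 + (75)e^(-1.19) ≈ 37.8°C.


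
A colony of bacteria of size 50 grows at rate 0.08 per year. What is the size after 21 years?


The ODE dP/dt = 0.08P has solution P(t) = P(0)e^(0.08t).
Substitute P(0) = 50 and t = 21: P(21) = 50 e^(1.68) ≈ 268.


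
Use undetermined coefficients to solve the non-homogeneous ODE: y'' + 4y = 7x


Homogeneous: r² + 4 = 0 ⇒ r = ±2i, y_h = C₁cos(2x) + C₂sin(2x).
Polynomial forcing; try y_p = Ax + B. Then y_p'' + 4 y_p = 4(Ax + B) = 7x, so B = 0 and A = 7/4.
General solution: y = C₁cos(2x) + C₂sin(2x) + (7/4)x.


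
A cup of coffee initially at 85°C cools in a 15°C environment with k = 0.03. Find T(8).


Newton's law: dT/dt = -k(T - T_a) has solution T(t) = T_a + (T₀ - T_a)e^(-kt).
Plug in T_a = 15, T₀ = 85, k = 0.03, t = 8: T(8) = 15 + (70)e^(-0.24) ≈ 70.1°C.


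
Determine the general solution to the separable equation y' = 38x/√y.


Separate: √y dy = 38x dx.
Integrate: (2/3)y^(3/2) = 19x² + C.


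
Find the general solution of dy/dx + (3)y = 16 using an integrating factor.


P(x) = 3, Q(x) = 16; integrating factor μ = e^(3x).
(μ y)' = 16e^(3x) ⇒ μ y = (16/3)e^(3x) + C.
Divide by μ: y = 16/3 + Ce^(-3x).


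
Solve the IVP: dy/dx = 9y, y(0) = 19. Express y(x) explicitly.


General solution of y' = 9y is y = Ce^(9x).
Apply y(0) = 19: C = 19.
Particular solution: y = 19e^(9x).


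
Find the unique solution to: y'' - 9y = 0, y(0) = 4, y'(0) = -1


Characteristic roots of r² - 9 = 0 are -3, 3.
General solution y = c₁ e^(-3x) + c₂ e^(3x).
Apply y(0) = 4: c₁ + c₂ = 4. Apply y'(0) = -1: -3 c₁ + 3 c₂ = -1.
Solve: c₁ = 13/6, c₂ = 11/6.
Particular solution: y = (13/6)e^(-3x) + (11/6)e^(3x).


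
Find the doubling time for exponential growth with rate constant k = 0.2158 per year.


Exponential growth: P(t) = P₀ e^(0.2158t). Set P(t)/P₀ = 2: e^(0.2158t) = 2.
Solve: t = ln(2)/0.2158 ≈ 3.21 years.


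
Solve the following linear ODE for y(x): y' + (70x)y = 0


P(x) = 70x ⇒ μ = e^(35x²).
Q(x) = 0 so μ y is constant: y = Ce^(-35x²).


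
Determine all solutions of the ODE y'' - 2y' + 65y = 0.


Characteristic equation: r² - 2r + 65 = 0.
Discriminant is negative; roots r = 1 ± 8i (complex conjugate pair).
General solution uses e^(α x)(C₁ cos(β x) + C₂ sin(β x)): y = e^(x)(C₁cos(8x) + C₂sin(8x)).


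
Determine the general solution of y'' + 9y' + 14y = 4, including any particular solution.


Characteristic roots of r² + 9r + 14 = 0 are -7, -2.
y_h = C₁e^(-7x) + C₂e^(-2x).
Constant forcing; try y_p = A. Then 14A = 4 ⇒ A = 2/7.
General solution: y = C₁e^(-7x) + C₂e^(-2x) + 2/7.


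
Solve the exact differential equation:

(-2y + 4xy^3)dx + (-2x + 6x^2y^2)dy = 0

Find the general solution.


Check exactness: ∂M/∂y = -2 + 12xy^2 and ∂N/∂x = -2 + 12xy^2; equal, so the equation is exact.
Integrate M with respect to x (treating y as constant): ∫M dx = -2xy + 2x^2y^3 + h(y).
Differentiate w.r.t. y and set equal to N: all terms match, so h'(y) = 0 and h is a constant absorbed into C.
General solution: -2xy + 2x^2y^3 = C.


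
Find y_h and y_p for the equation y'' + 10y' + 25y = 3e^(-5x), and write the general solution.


Characteristic polynomial (r + 5)² = 0; repeated root r = -5.
y_h = (C₁ + C₂x)e^(-5x). Forcing matches the repeated root (resonance), so try y_p = Ax² e^(-5x).
Substitute and solve for A: 2A = 3, so A = 3/2.
General solution: y = (C₁ + C₂x + (3/2)x²)e^(-5x).


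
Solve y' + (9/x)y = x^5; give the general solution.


P(x) = 9/x ⇒ μ = x^9.
(x^9 y)' = x^9·x^5 = x^14.
Integrate: x^9 y = x^15/(15) + C.
Solve for y: y = (1/15)x^6 + C/x^9.


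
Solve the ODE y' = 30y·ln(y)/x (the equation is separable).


Separate: dy/[y ln(y)] = 30 dx/x.
Substitute u = ln(y): du/u = 30 dx/x.
Integrate: ln|ln(y)| = 30ln|x| + C₀, hence ln(y) = C·x^30.


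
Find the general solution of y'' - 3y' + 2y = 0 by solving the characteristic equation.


Characteristic equation: r² - 3r + 2 = 0.
Factor: (r - 2)(r - 1) = 0 ⇒ r = 2, 1 (distinct real).
General solution: y = C₁e^(2x) + C₂e^(x).


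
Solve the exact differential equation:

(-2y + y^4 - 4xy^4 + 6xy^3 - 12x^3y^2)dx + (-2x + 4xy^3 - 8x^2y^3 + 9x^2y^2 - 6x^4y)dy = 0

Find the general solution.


Check exactness: ∂M/∂y = -2 + 4y^3 - 16xy^3 + 18xy^2 - 24x^3y and ∂N/∂x = -2 + 4y^3 - 16xy^3 + 18xy^2 - 24x^3y; equal, so the equation is exact.
Integrate M with respect to x (treating y as constant): ∫M dx = -2xy + xy^4 - 2x^2y^4 + 3x^2y^3 - 3x^4y^2 + h(y).
Differentiate w.r.t. y and set equal to N: all terms match, so h'(y) = 0 and h is a constant absorbed into C.
General solution: -2xy + xy^4 - 2x^2y^4 + 3x^2y^3 - 3x^4y^2 = C.


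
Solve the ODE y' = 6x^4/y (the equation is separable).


Separate variables: y dy = 6x^4 dx.
Integrate both sides: y²/2 = (6/5)x^5 + C₀.
Multiply by 2: y² = (12/5)x^5 + C.


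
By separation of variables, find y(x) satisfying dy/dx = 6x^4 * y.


Separate variables: dy/y = 6x^4 dx.
Integrate: ln|y| = (6/5)x^5 + C₀.
Exponentiate: y = Ce^((6/5)x^5).


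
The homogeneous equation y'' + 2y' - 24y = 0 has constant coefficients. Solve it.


Characteristic equation: r² + 2r - 24 = 0.
Factor: (r + 6)(r - 4) = 0 ⇒ r = -6, 4 (distinct real).
General solution: y = C₁e^(-6x) + C₂e^(4x).


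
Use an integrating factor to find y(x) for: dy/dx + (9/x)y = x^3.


P(x) = 9/x ⇒ μ = x^9.
(x^9 y)' = x^12 ⇒ x^9 y = x^13/(13) + C.
Solve for y: y = (1/13)x^4 + C/x^9.


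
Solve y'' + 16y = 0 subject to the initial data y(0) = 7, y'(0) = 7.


Characteristic roots of r² + 16 = 0 are ±4i, so y = C₁cos(4x) + C₂sin(4x).
Apply y(0) = 7: C₁ = 7. Differentiate and apply y'(0) = 7: 4·C₂ = 7, so C₂ = 7/4.
Particular solution: y = 7cos(4x) + (7/4)sin(4x).


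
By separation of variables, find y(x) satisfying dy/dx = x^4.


Integrate both sides with respect to x: y = ∫ x^4 dx = (1/5)x^5 + C.


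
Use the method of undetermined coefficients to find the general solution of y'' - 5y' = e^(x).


Characteristic roots of r² - 5r = 0 are 5, 0.
y_h = C₁e^(5x) + C₂.
Forcing exponent 1 is not a characteristic root; try y_p = Ae^(x).
Substitute: A·(1 + (-5)·1 + (0)) = A·-4 = 1, so A = -1/4.
General solution: y = C₁e^(5x) + C₂ - (1/4)e^(x).


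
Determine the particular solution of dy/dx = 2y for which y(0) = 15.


General solution of y' = 2y is y = Ce^(2x).
Apply y(0) = 15: C = 15.
Particular solution: y = 15e^(2x).


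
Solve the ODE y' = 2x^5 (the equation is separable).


Integrate both sides with respect to x: y = ∫ 2x^5 dx = (1/3)x^6 + C.


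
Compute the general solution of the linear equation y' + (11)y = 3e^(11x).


P(x) = 11 ⇒ μ = e^(11x).
(μ y)' = 3e^(22x) ⇒ μ y = (3/22)e^(22x) + C.
Divide by μ: y = (3/22)e^(11x) + Ce^(-11x).


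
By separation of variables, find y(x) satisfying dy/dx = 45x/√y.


Separate: √y dy = 45x dx.
Integrate: (2/3)y^(3/2) = (45/2)x² + C.


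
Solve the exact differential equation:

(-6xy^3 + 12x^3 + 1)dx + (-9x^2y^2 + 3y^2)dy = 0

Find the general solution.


Check exactness: ∂M/∂y = -18xy^2 and ∂N/∂x = -18xy^2; equal, so the equation is exact.
Integrate M with respect to x (treating y as constant): ∫M dx = -3x^2y^3 + 3x^4 + x + h(y).
Differentiate w.r.t. y and set equal to N: the x-dependent terms already match, leaving h'(y) = 3y^2. Integrate: h(y) = y^3.
So F(x,y) = -3x^2y^3 + 3x^4 + x + y^3.
General solution: -3x^2y^3 + 3x^4 + x + y^3 = C.


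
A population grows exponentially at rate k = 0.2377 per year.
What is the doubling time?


Exponential growth: P(t) = P₀ e^(0.2377t). Set P(t)/P₀ = 2: e^(0.2377t) = 2.
Solve: t = ln(2)/0.2377 ≈ 2.92 years.


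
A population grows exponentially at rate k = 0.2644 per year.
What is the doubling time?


Exponential growth: P(t) = P₀ e^(0.2644t). Set P(t)/P₀ = 2: e^(0.2644t) = 2.
Solve: t = ln(2)/0.2644 ≈ 2.62 years.


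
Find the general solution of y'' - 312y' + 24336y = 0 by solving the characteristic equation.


Characteristic equation: r² - 312r + 24336 = 0, i.e. (r - 156)² = 0.
Repeated root r = 156; include an x factor for the second linearly independent solution.
General solution: y = (C₁ + C₂x)e^(156x).


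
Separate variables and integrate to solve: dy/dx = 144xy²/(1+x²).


Separate: dy/y² = 144x/(1+x²) dx.
Integrate LHS: ∫ dy/y² = -1/y.
Integrate RHS via u = 1+x²: 72ln(1+x²) + C.
Result: -1/y = 72ln(1+x²) + C.


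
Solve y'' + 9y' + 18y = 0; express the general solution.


Characteristic equation: r² + 9r + 18 = 0.
Factor: (r + 6)(r + 3) = 0 ⇒ r = -6, -3 (distinct real).
General solution: y = C₁e^(-6x) + C₂e^(-3x).


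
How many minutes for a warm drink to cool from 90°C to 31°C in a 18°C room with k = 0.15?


From T(t) = T_a + (T₀ - T_a)e^(-kt), set T(t) = 31:
(31 - 18) / (90 - 18) = e^(-0.15t), so t = -ln(0.181)/0.15 ≈ 11.4 minutes.


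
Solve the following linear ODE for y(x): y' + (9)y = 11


P(x) = 9, Q(x) = 11; integrating factor μ = e^(9x).
(μ y)' = 11e^(9x) ⇒ μ y = (11/9)e^(9x) + C.
Divide by μ: y = 11/9 + Ce^(-9x).


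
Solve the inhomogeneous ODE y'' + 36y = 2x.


Homogeneous: r² + 36 = 0 ⇒ r = ±6i, y_h = C₁cos(6x) + C₂sin(6x).
Polynomial forcing; try y_p = Ax + B. Then y_p'' + 36 y_p = 36(Ax + B) = 2x, so B = 0 and A = 1/18.
General solution: y = C₁cos(6x) + C₂sin(6x) + (1/18)x.


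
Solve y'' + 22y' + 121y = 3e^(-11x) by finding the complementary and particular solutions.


Characteristic polynomial (r + 11)² = 0; repeated root r = -11.
y_h = (C₁ + C₂x)e^(-11x). Forcing matches the repeated root (resonance), so try y_p = Ax² e^(-11x).
Substitute and solve for A: 2A = 3, so A = 3/2.
General solution: y = (C₁ + C₂x + (3/2)x²)e^(-11x).


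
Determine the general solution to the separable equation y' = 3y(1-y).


Separate: dy/[y(1-y)] = 3 dx.
Partial fractions: 1/[y(1-y)] = 1/y + 1/(1-y).
Integrate: ln|y/(1-y)| = 3x + C₀.
Solve for y: y = 1/(1 + Ce^(-3x)).


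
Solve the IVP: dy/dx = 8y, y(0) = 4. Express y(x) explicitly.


General solution of y' = 8y is y = Ce^(8x).
Apply y(0) = 4: C = 4.
Particular solution: y = 4e^(8x).


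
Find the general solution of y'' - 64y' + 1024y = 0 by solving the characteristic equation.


Characteristic equation: r² - 64r + 1024 = 0, i.e. (r - 32)² = 0.
Repeated root r = 32; include an x factor for the second linearly independent solution.
General solution: y = (C₁ + C₂x)e^(32x).


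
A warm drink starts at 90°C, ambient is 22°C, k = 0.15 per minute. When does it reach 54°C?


From T(t) = T_a + (T₀ - T_a)e^(-kt), set T(t) = 54:
(54 - 22) / (90 - 22) = e^(-0.15t), so t = -ln(0.471)/0.15 ≈ 5.0 minutes.


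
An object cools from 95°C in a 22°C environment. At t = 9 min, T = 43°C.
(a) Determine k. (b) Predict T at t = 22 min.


Newton's law: T(t) = T_a + (T₀ - T_a)e^(-kt).
(a) Use T(9) = 43: (43 - 22)/(95 - 22) = e^(-k·9), so k = -ln(0.288)/9 ≈ 0.1384.
(b) Apply k to t = 22: T(22) = 22 + (73)e^(-3.046) ≈ 25.5°C.


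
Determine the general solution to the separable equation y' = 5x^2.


Integrate both sides with respect to x: y = ∫ 5x^2 dx = (5/3)x^3 + C.


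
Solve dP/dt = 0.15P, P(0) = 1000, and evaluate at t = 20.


The ODE dP/dt = 0.15P has solution P(t) = P(0)e^(0.15t).
Substitute P(0) = 1000 and t = 20: P(20) = 1000 e^(3.00) ≈ 20086.


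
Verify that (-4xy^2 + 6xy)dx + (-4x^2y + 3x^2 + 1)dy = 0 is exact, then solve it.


Check exactness: ∂M/∂y = -8xy + 6x and ∂N/∂x = -8xy + 6x; equal, so the equation is exact.
Integrate M with respect to x (treating y as constant): ∫M dx = -2x^2y^2 + 3x^2y + h(y).
Differentiate w.r.t. y and set equal to N: the x-dependent terms already match, leaving h'(y) = 1. Integrate: h(y) = y.
So F(x,y) = -2x^2y^2 + 3x^2y + y.
General solution: -2x^2y^2 + 3x^2y + y = C.


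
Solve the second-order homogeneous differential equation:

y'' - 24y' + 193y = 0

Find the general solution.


Characteristic equation: r² - 24r + 193 = 0.
Discriminant is negative; roots r = 12 ± 7i (complex conjugate pair).
General solution uses e^(α x)(C₁ cos(β x) + C₂ sin(β x)): y = e^(12x)(C₁cos(7x) + C₂sin(7x)).


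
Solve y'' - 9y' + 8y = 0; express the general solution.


Characteristic equation: r² - 9r + 8 = 0.
Factor: (r - 1)(r - 8) = 0 ⇒ r = 1, 8 (distinct real).
General solution: y = C₁e^(x) + C₂e^(8x).


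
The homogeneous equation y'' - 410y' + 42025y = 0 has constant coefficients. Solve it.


Characteristic equation: r² - 410r + 42025 = 0, i.e. (r - 205)² = 0.
Repeated root r = 205; include an x factor for the second linearly independent solution.
General solution: y = (C₁ + C₂x)e^(205x).


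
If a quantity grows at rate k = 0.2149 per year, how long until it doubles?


Exponential growth: P(t) = P₀ e^(0.2149t). Set P(t)/P₀ = 2: e^(0.2149t) = 2.
Solve: t = ln(2)/0.2149 ≈ 3.23 years.


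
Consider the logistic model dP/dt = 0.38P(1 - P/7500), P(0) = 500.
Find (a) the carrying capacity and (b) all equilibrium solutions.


Logistic ODE dP/dt = 0.38P(1 - P/7500) has equilibria where dP/dt = 0, i.e. P = 0 or P = 7500.
The coefficient (1 - P/K) = 0 when P = K, identifying K = 7500 as the carrying capacity.
(a) K = 7500; (b) equilibria P = 0 and P = 7500.


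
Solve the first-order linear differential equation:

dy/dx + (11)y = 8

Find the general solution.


P(x) = 11, Q(x) = 8; integrating factor μ = e^(11x).
(μ y)' = 8e^(11x) ⇒ μ y = (8/11)e^(11x) + C.
Divide by μ: y = 8/11 + Ce^(-11x).


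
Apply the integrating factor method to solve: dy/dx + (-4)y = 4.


P(x) = -4 ⇒ μ = e^(-4x).
(μ y)' = 4e^(-4x) ⇒ μ y = -e^(-4x) + C.
Divide by μ: y = -1 + Ce^(4x).


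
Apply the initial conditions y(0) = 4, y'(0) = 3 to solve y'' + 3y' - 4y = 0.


Characteristic roots of r² + 3r - 4 = 0 are -4, 1.
General solution y = c₁ e^(-4x) + c₂ e^(x).
Apply y(0) = 4: c₁ + c₂ = 4. Apply y'(0) = 3: -4 c₁ + 1 c₂ = 3.
Solve: c₁ = 1/5, c₂ = 19/5.
Particular solution: y = (1/5)e^(-4x) + (19/5)e^(x).


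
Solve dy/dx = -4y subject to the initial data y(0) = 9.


General solution of y' = -4y is y = Ce^(-4x).
Apply y(0) = 9: C = 9.
Particular solution: y = 9e^(-4x).


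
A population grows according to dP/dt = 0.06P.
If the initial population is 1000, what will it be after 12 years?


The ODE dP/dt = 0.06P has solution P(t) = P(0)e^(0.06t).
Substitute P(0) = 1000 and t = 12: P(12) = 1000 e^(0.72) ≈ 2054.


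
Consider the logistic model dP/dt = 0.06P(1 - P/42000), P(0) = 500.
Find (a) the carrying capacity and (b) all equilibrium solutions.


Logistic ODE dP/dt = 0.06P(1 - P/42000) has equilibria where dP/dt = 0, i.e. P = 0 or P = 42000.
The coefficient (1 - P/K) = 0 when P = K, identifying K = 42000 as the carrying capacity.
(a) K = 42000; (b) equilibria P = 0 and P = 42000.


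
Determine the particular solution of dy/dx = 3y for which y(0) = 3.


General solution of y' = 3y is y = Ce^(3x).
Apply y(0) = 3: C = 3.
Particular solution: y = 3e^(3x).


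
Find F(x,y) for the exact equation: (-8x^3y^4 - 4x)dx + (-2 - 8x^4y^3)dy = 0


Check exactness: ∂M/∂y = -32x^3y^3 and ∂N/∂x = -32x^3y^3; equal, so the equation is exact.
Integrate M with respect to x (treating y as constant): ∫M dx = -2x^4y^4 - 2x^2 + h(y).
Differentiate w.r.t. y and set equal to N: the x-dependent terms already match, leaving h'(y) = -2. Integrate: h(y) = -2y.
So F(x,y) = -2y - 2x^4y^4 - 2x^2.
General solution: -2y - 2x^4y^4 - 2x^2 = C.


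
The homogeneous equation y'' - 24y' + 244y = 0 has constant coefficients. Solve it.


Characteristic equation: r² - 24r + 244 = 0.
Discriminant is negative; roots r = 12 ± 10i (complex conjugate pair).
General solution uses e^(α x)(C₁ cos(β x) + C₂ sin(β x)): y = e^(12x)(C₁cos(10x) + C₂sin(10x)).


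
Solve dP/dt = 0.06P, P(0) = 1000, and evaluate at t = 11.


The ODE dP/dt = 0.06P has solution P(t) = P(0)e^(0.06t).
Substitute P(0) = 1000 and t = 11: P(11) = 1000 e^(0.66) ≈ 1935.


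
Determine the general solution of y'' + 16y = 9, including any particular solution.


Homogeneous part: r² + 16 = 0 ⇒ r = ±4i, so y_h = C₁cos(4x) + C₂sin(4x).
Try constant y_p = A; plug in: 16A = 9 ⇒ A = 9/16.
General solution: y = C₁cos(4x) + C₂sin(4x) + 9/16.


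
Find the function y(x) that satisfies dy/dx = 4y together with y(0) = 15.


General solution of y' = 4y is y = Ce^(4x).
Apply y(0) = 15: C = 15.
Particular solution: y = 15e^(4x).


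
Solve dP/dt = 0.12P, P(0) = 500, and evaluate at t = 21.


The ODE dP/dt = 0.12P has solution P(t) = P(0)e^(0.12t).
Substitute P(0) = 500 and t = 21: P(21) = 500 e^(2.52) ≈ 6214.


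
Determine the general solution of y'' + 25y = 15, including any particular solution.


Homogeneous part: r² + 25 = 0 ⇒ r = ±5i, so y_h = C₁cos(5x) + C₂sin(5x).
Try constant y_p = A; plug in: 25A = 15 ⇒ A = 3/5.
General solution: y = C₁cos(5x) + C₂sin(5x) + 3/5.


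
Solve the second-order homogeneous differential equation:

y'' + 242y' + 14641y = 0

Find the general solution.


Characteristic equation: r² + 242r + 14641 = 0, i.e. (r + 121)² = 0.
Repeated root r = -121; include an x factor for the second linearly independent solution.
General solution: y = (C₁ + C₂x)e^(-121x).


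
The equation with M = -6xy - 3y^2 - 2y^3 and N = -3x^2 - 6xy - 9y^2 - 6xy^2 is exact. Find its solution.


Check exactness: ∂M/∂y = -6x - 6y - 6y^2 and ∂N/∂x = -6x - 6y - 6y^2; equal, so the equation is exact.
Integrate M with respect to x (treating y as constant): ∫M dx = -3x^2y - 3xy^2 - 2xy^3 + h(y).
Differentiate w.r.t. y and set equal to N: the x-dependent terms already match, leaving h'(y) = -9y^2. Integrate: h(y) = -3y^3.
So F(x,y) = -3x^2y - 3xy^2 - 3y^3 - 2xy^3.
General solution: -3x^2y - 3xy^2 - 3y^3 - 2xy^3 = C.


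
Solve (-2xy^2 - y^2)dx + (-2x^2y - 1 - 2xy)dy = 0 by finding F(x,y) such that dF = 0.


Check exactness: ∂M/∂y = -4xy - 2y and ∂N/∂x = -4xy - 2y; equal, so the equation is exact.
Integrate M with respect to x (treating y as constant): ∫M dx = -x^2y^2 - xy^2 + h(y).
Differentiate w.r.t. y and set equal to N: the x-dependent terms already match, leaving h'(y) = -1. Integrate: h(y) = -y.
So F(x,y) = -x^2y^2 - y - xy^2.
General solution: -x^2y^2 - y - xy^2 = C.


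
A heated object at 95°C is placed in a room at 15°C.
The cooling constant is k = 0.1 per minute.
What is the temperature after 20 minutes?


Newton's law: dT/dt = -k(T - T_a) has solution T(t) = T_a + (T₀ - T_a)e^(-kt).
Plug in T_a = 15, T₀ = 95, k = 0.1, t = 20: T(20) = 15 + (80)e^(-2.00) ≈ 25.8°C.


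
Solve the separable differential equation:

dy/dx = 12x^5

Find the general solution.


Integrate both sides with respect to x: y = ∫ 12x^5 dx = 2x^6 + C.


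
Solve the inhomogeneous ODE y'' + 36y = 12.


Homogeneous part: r² + 36 = 0 ⇒ r = ±6i, so y_h = C₁cos(6x) + C₂sin(6x).
Try constant y_p = A; plug in: 36A = 12 ⇒ A = 1/3.
General solution: y = C₁cos(6x) + C₂sin(6x) + 1/3.


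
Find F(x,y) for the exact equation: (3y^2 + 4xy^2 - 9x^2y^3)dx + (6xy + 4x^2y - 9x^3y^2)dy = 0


Check exactness: ∂M/∂y = 6y + 8xy - 27x^2y^2 and ∂N/∂x = 6y + 8xy - 27x^2y^2; equal, so the equation is exact.
Integrate M with respect to x (treating y as constant): ∫M dx = 3xy^2 + 2x^2y^2 - 3x^3y^3 + h(y).
Differentiate w.r.t. y and set equal to N: all terms match, so h'(y) = 0 and h is a constant absorbed into C.
General solution: 3xy^2 + 2x^2y^2 - 3x^3y^3 = C.


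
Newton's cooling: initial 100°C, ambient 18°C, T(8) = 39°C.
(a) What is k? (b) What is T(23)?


Newton's law: T(t) = T_a + (T₀ - T_a)e^(-kt).
(a) Use T(8) = 39: (39 - 18)/(100 - 18) = e^(-k·8), so k = -ln(0.256)/8 ≈ 0.1703.
(b) Apply k to t = 23: T(23) = 18 + (82)e^(-3.916) ≈ 19.6°C.
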